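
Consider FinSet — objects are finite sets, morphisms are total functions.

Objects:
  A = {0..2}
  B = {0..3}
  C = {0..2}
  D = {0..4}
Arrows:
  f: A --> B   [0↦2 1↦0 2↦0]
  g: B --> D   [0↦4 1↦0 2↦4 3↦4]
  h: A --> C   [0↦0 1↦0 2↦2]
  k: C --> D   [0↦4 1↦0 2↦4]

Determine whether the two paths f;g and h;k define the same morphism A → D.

Path 1 = f;g:
  0 f-->2 g-->4
  1 f-->0 g-->4
  2 f-->0 g-->4
  ⟦path⟧₁ = [0↦4 1↦4 2↦4]
Path 2 = h;k:
  0 h-->0 k-->4
  1 h-->0 k-->4
  2 h-->2 k-->4
  ⟦path⟧₂ = [0↦4 1↦4 2↦4]
Equal? equal; square commutes

Answer: COMMUTES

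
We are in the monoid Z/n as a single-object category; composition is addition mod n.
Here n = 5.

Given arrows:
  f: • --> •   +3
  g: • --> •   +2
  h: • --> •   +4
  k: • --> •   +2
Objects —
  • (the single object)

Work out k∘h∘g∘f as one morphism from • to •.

Answer: +1

Trace:
  0 +3≡3 +2≡0 +4≡4 +2≡1  (mod 5)
result: +1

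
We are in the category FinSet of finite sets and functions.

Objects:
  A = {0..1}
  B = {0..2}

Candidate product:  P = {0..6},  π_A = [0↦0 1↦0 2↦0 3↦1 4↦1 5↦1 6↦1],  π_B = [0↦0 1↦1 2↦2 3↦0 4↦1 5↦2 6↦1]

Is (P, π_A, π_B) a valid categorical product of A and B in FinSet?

Answer: NOT A VALID PRODUCT — |P|=7 ≠ |A|·|B|=6

Trace:
|A|·|B| = 2·3 = 6;  |P| = 7
  → cardinalities differ; no bijection possible.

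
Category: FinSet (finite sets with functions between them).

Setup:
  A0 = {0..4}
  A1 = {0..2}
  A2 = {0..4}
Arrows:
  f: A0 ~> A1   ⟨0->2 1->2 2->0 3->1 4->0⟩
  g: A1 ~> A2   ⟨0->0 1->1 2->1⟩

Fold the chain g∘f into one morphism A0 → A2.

  0 f~>2 g~>1
  1 f~>2 g~>1
  2 f~>0 g~>0
  3 f~>1 g~>1
  4 f~>0 g~>0
result: ⟨0->1 1->1 2->0 3->1 4->0⟩

Answer: ⟨0->1 1->1 2->0 3->1 4->0⟩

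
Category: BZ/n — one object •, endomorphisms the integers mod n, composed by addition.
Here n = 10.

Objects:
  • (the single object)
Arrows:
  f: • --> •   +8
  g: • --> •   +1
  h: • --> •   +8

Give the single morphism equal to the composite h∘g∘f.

Answer: +7

Derivation:
  0 +8≡8 +1≡9 +8≡7  (mod 10)
composite: +7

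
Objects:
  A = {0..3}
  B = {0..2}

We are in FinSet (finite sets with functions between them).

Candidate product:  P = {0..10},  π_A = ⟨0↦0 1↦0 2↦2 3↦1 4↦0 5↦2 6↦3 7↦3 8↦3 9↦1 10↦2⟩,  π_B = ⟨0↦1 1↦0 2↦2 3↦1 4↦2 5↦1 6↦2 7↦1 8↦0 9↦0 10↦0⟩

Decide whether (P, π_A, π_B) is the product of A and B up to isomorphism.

|A|·|B| = 4·3 = 12;  |P| = 11
  → cardinalities differ; no bijection possible.

Answer: NOT A VALID PRODUCT — |P|=11 ≠ |A|·|B|=12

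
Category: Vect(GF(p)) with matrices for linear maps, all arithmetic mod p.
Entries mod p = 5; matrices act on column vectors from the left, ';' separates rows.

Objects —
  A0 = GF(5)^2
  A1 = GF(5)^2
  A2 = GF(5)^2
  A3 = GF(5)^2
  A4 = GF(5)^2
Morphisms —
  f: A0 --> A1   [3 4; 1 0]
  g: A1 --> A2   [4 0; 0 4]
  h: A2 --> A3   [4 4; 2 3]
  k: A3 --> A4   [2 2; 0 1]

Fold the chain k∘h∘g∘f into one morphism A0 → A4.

  e0=[1,0] f-->[3,1] g-->[2,4] h-->[4,1] k-->[0,1]
  e1=[0,1] f-->[4,0] g-->[1,0] h-->[4,2] k-->[2,2]
result: [0 2; 1 2]

Answer: [0 2; 1 2]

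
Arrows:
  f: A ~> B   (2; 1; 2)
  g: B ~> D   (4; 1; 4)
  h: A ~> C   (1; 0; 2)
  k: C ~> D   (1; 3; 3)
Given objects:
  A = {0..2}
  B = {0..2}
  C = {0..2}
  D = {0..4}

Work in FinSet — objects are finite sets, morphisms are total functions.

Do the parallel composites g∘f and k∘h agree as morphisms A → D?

1) trace f;g:
  0 f~>2 g~>4
  1 f~>1 g~>1
  2 f~>2 g~>4
  ⟦path⟧₁ = (4; 1; 4)
2) trace h;k:
  0 h~>1 k~>3
  1 h~>0 k~>1
  2 h~>2 k~>3
  ⟦path⟧₂ = (3; 1; 3)
Equal? differ; not commutative

Answer: DOES NOT COMMUTE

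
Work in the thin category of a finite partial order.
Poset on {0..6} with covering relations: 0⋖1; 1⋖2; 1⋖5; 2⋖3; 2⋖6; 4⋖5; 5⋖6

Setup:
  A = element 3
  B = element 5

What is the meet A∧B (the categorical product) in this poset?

{x : x<=A ∧ x<=B} = {0,1}  (A=3, B=5)
  0 <= 1
  1 <= 1
glb = 1

Answer: A∧B = 1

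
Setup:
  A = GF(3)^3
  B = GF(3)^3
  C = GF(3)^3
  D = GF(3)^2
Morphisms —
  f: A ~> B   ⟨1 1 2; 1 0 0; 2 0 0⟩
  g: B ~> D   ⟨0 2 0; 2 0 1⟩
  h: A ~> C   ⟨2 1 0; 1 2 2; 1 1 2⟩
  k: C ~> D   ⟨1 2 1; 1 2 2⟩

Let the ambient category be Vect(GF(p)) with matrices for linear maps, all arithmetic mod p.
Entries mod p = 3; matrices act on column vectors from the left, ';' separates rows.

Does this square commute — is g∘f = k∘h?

1) trace f;g:
  e0=⟨1,0,0⟩ f~>⟨1,1,2⟩ g~>⟨2,1⟩
  e1=⟨0,1,0⟩ f~>⟨1,0,0⟩ g~>⟨0,2⟩
  e2=⟨0,0,1⟩ f~>⟨2,0,0⟩ g~>⟨0,1⟩
  result₁ = ⟨2 0 0; 1 2 1⟩
2) trace h;k:
  e0=⟨1,0,0⟩ h~>⟨2,1,1⟩ k~>⟨2,0⟩
  e1=⟨0,1,0⟩ h~>⟨1,2,1⟩ k~>⟨0,1⟩
  e2=⟨0,0,1⟩ h~>⟨0,2,2⟩ k~>⟨0,2⟩
  result₂ = ⟨2 0 0; 0 1 2⟩
Equal? NO — does not commute

Answer: DOES NOT COMMUTE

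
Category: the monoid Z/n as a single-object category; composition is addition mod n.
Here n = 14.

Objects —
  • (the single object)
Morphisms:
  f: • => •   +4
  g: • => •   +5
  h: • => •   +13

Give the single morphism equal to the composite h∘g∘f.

Answer: +8

Derivation:
  0 +4≡4 +5≡9 +13≡8  (mod 14)
composite: +8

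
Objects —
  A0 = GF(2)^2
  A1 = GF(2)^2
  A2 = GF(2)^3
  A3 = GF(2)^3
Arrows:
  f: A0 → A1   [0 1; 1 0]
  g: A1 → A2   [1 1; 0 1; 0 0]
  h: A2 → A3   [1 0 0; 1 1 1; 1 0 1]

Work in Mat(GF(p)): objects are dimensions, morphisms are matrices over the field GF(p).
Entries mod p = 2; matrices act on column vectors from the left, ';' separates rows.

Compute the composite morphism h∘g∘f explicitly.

  e0=(1,0) f→(0,1) g→(1,1,0) h→(1,0,1)
  e1=(0,1) f→(1,0) g→(1,0,0) h→(1,1,1)
⟦path⟧: [1 1; 0 1; 1 1]

Answer: [1 1; 0 1; 1 1]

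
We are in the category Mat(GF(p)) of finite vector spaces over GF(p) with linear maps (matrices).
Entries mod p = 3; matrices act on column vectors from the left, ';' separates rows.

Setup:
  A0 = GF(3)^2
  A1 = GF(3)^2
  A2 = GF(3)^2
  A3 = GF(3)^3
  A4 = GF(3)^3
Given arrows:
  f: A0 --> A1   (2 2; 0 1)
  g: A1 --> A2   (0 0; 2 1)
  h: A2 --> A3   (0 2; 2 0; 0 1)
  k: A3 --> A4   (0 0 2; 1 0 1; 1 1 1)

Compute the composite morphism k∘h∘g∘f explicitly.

Answer: (2 1; 0 0; 0 0)

Derivation:
  e0=⟨1,0⟩ f-->⟨2,0⟩ g-->⟨0,1⟩ h-->⟨2,0,1⟩ k-->⟨2,0,0⟩
  e1=⟨0,1⟩ f-->⟨2,1⟩ g-->⟨0,2⟩ h-->⟨1,0,2⟩ k-->⟨1,0,0⟩
composite: (2 1; 0 0; 0 0)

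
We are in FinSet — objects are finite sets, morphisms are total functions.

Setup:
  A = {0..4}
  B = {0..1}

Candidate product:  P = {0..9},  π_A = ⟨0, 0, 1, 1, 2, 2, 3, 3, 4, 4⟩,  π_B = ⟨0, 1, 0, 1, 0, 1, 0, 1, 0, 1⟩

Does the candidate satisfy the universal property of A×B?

|A|·|B| = 5·2 = 10;  |P| = 10
Check the pairing map k ↦ (π_A(k), π_B(k)):
  0 : (0,0)
  1 : (0,1)
  2 : (1,0)
  3 : (1,1)
  4 : (2,0)
  5 : (2,1)
  6 : (3,0)
  7 : (3,1)
  8 : (4,0)
  9 : (4,1)
distinct pairs in image: 10 / 10 needed
  → bijection onto A×B; projections well-typed.

Answer: VALID PRODUCT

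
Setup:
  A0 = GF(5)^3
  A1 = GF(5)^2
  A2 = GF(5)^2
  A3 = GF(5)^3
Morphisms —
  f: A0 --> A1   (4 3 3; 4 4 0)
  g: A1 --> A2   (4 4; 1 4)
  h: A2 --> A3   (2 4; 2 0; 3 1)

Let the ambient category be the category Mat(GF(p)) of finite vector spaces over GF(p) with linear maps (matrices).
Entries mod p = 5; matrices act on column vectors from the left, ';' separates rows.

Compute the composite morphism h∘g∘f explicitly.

Answer: (4 2 1; 4 1 4; 1 3 4)

Derivation:
  e0=[1,0,0] f-->[4,4] g-->[2,0] h-->[4,4,1]
  e1=[0,1,0] f-->[3,4] g-->[3,4] h-->[2,1,3]
  e2=[0,0,1] f-->[3,0] g-->[2,3] h-->[1,4,4]
⟦path⟧: (4 2 1; 4 1 4; 1 3 4)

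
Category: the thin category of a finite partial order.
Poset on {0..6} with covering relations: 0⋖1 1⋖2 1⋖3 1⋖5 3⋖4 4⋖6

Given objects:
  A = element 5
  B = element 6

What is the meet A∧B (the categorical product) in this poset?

Common predecessors of 5,6: {0,1}
  0 <= 1
  1 <= 1
glb = 1

Answer: A∧B = 1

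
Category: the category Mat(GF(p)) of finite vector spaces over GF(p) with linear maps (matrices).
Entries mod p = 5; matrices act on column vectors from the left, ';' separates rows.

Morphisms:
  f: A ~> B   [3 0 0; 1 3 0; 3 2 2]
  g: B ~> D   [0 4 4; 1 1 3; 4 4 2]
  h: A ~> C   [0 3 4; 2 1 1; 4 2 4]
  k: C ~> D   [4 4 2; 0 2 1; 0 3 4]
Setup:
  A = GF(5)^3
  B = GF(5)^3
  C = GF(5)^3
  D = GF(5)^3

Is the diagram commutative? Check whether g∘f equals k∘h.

Answer: COMMUTES

Derivation:
Along f;g (path 1):
  e0=[1,0,0] f~>[3,1,3] g~>[1,3,2]
  e1=[0,1,0] f~>[0,3,2] g~>[0,4,1]
  e2=[0,0,1] f~>[0,0,2] g~>[3,1,4]
  composite₁ = [1 0 3; 3 4 1; 2 1 4]
Along h;k (path 2):
  e0=[1,0,0] h~>[0,2,4] k~>[1,3,2]
  e1=[0,1,0] h~>[3,1,2] k~>[0,4,1]
  e2=[0,0,1] h~>[4,1,4] k~>[3,1,4]
  composite₂ = [1 0 3; 3 4 1; 2 1 4]
Equal? same morphism ✓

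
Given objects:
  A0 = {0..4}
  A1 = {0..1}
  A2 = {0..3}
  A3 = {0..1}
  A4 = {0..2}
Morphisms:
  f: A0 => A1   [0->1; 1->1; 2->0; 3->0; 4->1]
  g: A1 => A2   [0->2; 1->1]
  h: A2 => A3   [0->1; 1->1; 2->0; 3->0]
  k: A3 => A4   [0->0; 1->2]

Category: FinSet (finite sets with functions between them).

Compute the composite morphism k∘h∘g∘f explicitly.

  0 f=>1 g=>1 h=>1 k=>2
  1 f=>1 g=>1 h=>1 k=>2
  2 f=>0 g=>2 h=>0 k=>0
  3 f=>0 g=>2 h=>0 k=>0
  4 f=>1 g=>1 h=>1 k=>2
⟦path⟧: [0->2; 1->2; 2->0; 3->0; 4->2]

Answer: [0->2; 1->2; 2->0; 3->0; 4->2]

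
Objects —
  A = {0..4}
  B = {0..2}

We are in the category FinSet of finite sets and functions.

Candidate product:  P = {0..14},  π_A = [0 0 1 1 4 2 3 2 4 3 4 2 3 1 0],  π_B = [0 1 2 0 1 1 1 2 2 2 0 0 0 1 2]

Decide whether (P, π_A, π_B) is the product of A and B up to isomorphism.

|A|·|B| = 5·3 = 15;  |P| = 15
Check the pairing map k ↦ (π_A(k), π_B(k)):
  0 ↦ (0,0)
  1 ↦ (0,1)
  2 ↦ (1,2)
  3 ↦ (1,0)
  4 ↦ (4,1)
  5 ↦ (2,1)
  6 ↦ (3,1)
  7 ↦ (2,2)
  8 ↦ (4,2)
  9 ↦ (3,2)
  10 ↦ (4,0)
  11 ↦ (2,0)
  12 ↦ (3,0)
  13 ↦ (1,1)
  14 ↦ (0,2)
distinct pairs in image: 15 / 15 needed
  → bijection onto A×B; projections well-typed.

Answer: VALID PRODUCT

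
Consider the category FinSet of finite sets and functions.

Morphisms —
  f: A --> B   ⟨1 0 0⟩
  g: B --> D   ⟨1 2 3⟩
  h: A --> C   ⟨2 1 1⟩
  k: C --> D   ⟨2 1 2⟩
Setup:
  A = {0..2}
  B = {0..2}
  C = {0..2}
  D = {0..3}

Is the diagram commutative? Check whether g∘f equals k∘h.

Answer: COMMUTES

Derivation:
1) trace f;g:
  0 f-->1 g-->2
  1 f-->0 g-->1
  2 f-->0 g-->1
  ⟦path⟧₁ = ⟨2 1 1⟩
2) trace h;k:
  0 h-->2 k-->2
  1 h-->1 k-->1
  2 h-->1 k-->1
  ⟦path⟧₂ = ⟨2 1 1⟩
Equal? same morphism ✓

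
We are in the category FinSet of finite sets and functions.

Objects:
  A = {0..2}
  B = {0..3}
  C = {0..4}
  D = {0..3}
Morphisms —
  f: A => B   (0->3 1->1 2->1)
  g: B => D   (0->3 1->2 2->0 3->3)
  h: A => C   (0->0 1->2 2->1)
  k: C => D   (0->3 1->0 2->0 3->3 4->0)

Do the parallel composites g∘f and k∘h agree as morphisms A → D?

1) trace f;g:
  0 f=>3 g=>3
  1 f=>1 g=>2
  2 f=>1 g=>2
  composite₁ = (0->3 1->2 2->2)
2) trace h;k:
  0 h=>0 k=>3
  1 h=>2 k=>0
  2 h=>1 k=>0
  composite₂ = (0->3 1->0 2->0)
Equal? NO — does not commute

Answer: DOES NOT COMMUTE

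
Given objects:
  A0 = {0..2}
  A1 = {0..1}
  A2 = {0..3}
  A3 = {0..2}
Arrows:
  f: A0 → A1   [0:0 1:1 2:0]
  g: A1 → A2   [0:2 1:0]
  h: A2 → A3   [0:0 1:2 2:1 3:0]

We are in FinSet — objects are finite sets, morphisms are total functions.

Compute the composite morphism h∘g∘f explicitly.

  0 f→0 g→2 h→1
  1 f→1 g→0 h→0
  2 f→0 g→2 h→1
⟦path⟧: [0:1 1:0 2:1]

Answer: [0:1 1:0 2:1]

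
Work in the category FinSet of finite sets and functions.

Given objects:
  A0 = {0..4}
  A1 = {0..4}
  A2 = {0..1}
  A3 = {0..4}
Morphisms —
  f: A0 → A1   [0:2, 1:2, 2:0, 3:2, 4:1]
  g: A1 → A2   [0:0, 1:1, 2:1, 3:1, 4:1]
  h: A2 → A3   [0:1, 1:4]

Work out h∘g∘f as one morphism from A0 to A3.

Answer: [0:4, 1:4, 2:1, 3:4, 4:4]

Derivation:
  0 f→2 g→1 h→4
  1 f→2 g→1 h→4
  2 f→0 g→0 h→1
  3 f→2 g→1 h→4
  4 f→1 g→1 h→4
result: [0:4, 1:4, 2:1, 3:4, 4:4]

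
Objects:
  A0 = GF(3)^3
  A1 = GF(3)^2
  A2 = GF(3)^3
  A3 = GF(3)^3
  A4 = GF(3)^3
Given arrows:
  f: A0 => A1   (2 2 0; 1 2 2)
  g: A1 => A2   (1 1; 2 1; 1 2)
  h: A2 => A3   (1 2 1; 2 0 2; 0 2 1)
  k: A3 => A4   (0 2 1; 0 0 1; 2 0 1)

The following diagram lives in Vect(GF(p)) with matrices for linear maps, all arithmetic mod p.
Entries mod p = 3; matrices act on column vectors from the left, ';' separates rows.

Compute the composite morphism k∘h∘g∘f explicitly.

  e0=[1,0,0] f=>[2,1] g=>[0,2,1] h=>[2,2,2] k=>[0,2,0]
  e1=[0,1,0] f=>[2,2] g=>[1,0,0] h=>[1,2,0] k=>[1,0,2]
  e2=[0,0,1] f=>[0,2] g=>[2,2,1] h=>[1,0,2] k=>[2,2,1]
composite: (0 1 2; 2 0 2; 0 2 1)

Answer: (0 1 2; 2 0 2; 0 2 1)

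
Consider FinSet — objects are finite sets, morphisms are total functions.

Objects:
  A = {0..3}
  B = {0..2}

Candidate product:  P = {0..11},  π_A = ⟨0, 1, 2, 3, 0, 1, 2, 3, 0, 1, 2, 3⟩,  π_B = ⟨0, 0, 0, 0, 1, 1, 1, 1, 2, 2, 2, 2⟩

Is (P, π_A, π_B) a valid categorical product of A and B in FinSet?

Answer: VALID PRODUCT

Trace:
|A|·|B| = 4·3 = 12;  |P| = 12
Check the pairing map k ↦ (π_A(k), π_B(k)):
  0 -> (0,0)
  1 -> (1,0)
  2 -> (2,0)
  3 -> (3,0)
  4 -> (0,1)
  5 -> (1,1)
  6 -> (2,1)
  7 -> (3,1)
  8 -> (0,2)
  9 -> (1,2)
  10 -> (2,2)
  11 -> (3,2)
distinct pairs in image: 12 / 12 needed
  → bijection onto A×B; projections well-typed.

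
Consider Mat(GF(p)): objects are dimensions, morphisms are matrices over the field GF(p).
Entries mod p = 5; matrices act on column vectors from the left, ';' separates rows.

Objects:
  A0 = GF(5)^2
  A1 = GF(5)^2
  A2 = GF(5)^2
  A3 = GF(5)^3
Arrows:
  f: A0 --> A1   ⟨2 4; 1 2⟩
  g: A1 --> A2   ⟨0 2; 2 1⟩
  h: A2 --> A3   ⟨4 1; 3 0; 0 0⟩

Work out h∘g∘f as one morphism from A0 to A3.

Answer: ⟨3 1; 1 2; 0 0⟩

Work:
  e0=(1,0) f-->(2,1) g-->(2,0) h-->(3,1,0)
  e1=(0,1) f-->(4,2) g-->(4,0) h-->(1,2,0)
result: ⟨3 1; 1 2; 0 0⟩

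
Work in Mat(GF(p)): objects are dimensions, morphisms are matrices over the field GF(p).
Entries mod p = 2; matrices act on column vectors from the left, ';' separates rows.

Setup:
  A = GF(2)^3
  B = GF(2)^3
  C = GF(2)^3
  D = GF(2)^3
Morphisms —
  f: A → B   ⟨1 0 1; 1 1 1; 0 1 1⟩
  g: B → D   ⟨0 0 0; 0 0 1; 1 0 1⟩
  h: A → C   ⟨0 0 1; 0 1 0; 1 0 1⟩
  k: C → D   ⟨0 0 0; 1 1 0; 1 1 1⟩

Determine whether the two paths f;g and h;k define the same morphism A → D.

Along f;g (path 1):
  e0=⟨1,0,0⟩ f→⟨1,1,0⟩ g→⟨0,0,1⟩
  e1=⟨0,1,0⟩ f→⟨0,1,1⟩ g→⟨0,1,1⟩
  e2=⟨0,0,1⟩ f→⟨1,1,1⟩ g→⟨0,1,0⟩
  ⟦path⟧₁ = ⟨0 0 0; 0 1 1; 1 1 0⟩
Along h;k (path 2):
  e0=⟨1,0,0⟩ h→⟨0,0,1⟩ k→⟨0,0,1⟩
  e1=⟨0,1,0⟩ h→⟨0,1,0⟩ k→⟨0,1,1⟩
  e2=⟨0,0,1⟩ h→⟨1,0,1⟩ k→⟨0,1,0⟩
  ⟦path⟧₂ = ⟨0 0 0; 0 1 1; 1 1 0⟩
Equal? equal; square commutes

Answer: COMMUTES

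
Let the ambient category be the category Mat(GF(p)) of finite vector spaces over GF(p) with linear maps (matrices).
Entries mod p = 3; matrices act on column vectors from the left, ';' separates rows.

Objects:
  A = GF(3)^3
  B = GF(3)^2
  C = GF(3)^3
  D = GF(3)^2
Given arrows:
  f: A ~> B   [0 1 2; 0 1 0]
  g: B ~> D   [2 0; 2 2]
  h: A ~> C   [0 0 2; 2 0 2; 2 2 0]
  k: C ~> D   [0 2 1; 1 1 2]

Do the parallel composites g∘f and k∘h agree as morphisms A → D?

Path 1 = f;g:
  e0=(1,0,0) f~>(0,0) g~>(0,0)
  e1=(0,1,0) f~>(1,1) g~>(2,1)
  e2=(0,0,1) f~>(2,0) g~>(1,1)
  composite₁ = [0 2 1; 0 1 1]
Path 2 = h;k:
  e0=(1,0,0) h~>(0,2,2) k~>(0,0)
  e1=(0,1,0) h~>(0,0,2) k~>(2,1)
  e2=(0,0,1) h~>(2,2,0) k~>(1,1)
  composite₂ = [0 2 1; 0 1 1]
Equal? same morphism ✓

Answer: COMMUTES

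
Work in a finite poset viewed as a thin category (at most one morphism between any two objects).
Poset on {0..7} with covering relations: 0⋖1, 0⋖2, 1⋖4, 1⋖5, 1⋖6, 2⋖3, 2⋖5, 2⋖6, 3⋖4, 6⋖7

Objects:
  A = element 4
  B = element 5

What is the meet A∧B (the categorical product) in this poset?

Common predecessors of 4,5: {0,1,2}
  maximal lower bounds 1 and 2 are incomparable: neither 1<=2 nor 2<=1
→ no greatest lower bound exists

Answer: NO MEET EXISTS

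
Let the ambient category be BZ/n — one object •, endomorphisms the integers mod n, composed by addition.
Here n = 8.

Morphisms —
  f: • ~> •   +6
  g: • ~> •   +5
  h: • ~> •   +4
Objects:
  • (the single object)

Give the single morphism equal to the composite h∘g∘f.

  0 +6≡6 +5≡3 +4≡7  (mod 8)
⟦path⟧: +7

Answer: +7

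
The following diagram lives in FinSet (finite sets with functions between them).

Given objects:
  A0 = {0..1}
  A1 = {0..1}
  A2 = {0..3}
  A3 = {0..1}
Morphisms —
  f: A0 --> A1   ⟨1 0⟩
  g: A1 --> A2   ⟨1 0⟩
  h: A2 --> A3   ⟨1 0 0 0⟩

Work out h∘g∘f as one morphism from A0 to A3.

  0 f-->1 g-->0 h-->1
  1 f-->0 g-->1 h-->0
⟦path⟧: ⟨1 0⟩

Answer: ⟨1 0⟩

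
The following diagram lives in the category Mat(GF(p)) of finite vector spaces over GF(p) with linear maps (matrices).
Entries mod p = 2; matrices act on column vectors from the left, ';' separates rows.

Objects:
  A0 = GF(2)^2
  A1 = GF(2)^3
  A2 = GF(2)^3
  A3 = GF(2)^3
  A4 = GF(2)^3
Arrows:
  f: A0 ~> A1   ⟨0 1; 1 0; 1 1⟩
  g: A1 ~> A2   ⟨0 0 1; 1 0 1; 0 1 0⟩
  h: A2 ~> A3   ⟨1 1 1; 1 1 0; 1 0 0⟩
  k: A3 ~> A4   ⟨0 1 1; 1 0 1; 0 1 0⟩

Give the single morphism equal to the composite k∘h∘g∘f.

  e0=[1,0] f~>[0,1,1] g~>[1,1,1] h~>[1,0,1] k~>[1,0,0]
  e1=[0,1] f~>[1,0,1] g~>[1,0,0] h~>[1,1,1] k~>[0,0,1]
composite: ⟨1 0; 0 0; 0 1⟩

Answer: ⟨1 0; 0 0; 0 1⟩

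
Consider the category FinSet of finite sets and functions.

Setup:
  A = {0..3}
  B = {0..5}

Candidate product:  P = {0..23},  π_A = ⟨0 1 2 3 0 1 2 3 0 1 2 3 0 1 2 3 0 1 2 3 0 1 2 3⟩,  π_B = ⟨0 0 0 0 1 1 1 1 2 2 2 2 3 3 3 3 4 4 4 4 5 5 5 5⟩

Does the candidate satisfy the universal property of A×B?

|A|·|B| = 4·6 = 24;  |P| = 24
Check the pairing map k ↦ (π_A(k), π_B(k)):
  0 -> (0,0)
  1 -> (1,0)
  2 -> (2,0)
  3 -> (3,0)
  4 -> (0,1)
  5 -> (1,1)
  6 -> (2,1)
  7 -> (3,1)
  8 -> (0,2)
  9 -> (1,2)
  10 -> (2,2)
  11 -> (3,2)
  12 -> (0,3)
  13 -> (1,3)
  14 -> (2,3)
  15 -> (3,3)
  16 -> (0,4)
  17 -> (1,4)
  18 -> (2,4)
  19 -> (3,4)
  20 -> (0,5)
  21 -> (1,5)
  22 -> (2,5)
  23 -> (3,5)
distinct pairs in image: 24 / 24 needed
  → bijection onto A×B; projections well-typed.

Answer: VALID PRODUCT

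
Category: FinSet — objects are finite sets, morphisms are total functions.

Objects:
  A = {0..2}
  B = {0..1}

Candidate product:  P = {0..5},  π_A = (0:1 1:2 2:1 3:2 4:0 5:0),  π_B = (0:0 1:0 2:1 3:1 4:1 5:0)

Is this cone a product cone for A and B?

|A|·|B| = 3·2 = 6;  |P| = 6
Check the pairing map k ↦ (π_A(k), π_B(k)):
  0 : (1,0)
  1 : (2,0)
  2 : (1,1)
  3 : (2,1)
  4 : (0,1)
  5 : (0,0)
distinct pairs in image: 6 / 6 needed
  → bijection onto A×B; projections well-typed.

Answer: VALID PRODUCT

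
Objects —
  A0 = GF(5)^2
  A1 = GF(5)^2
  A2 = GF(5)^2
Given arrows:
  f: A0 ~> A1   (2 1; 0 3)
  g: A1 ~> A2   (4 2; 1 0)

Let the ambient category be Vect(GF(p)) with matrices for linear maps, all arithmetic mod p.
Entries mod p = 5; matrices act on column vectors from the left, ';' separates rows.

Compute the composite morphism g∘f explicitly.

Answer: (3 0; 2 1)

Trace:
  e0=⟨1,0⟩ f~>⟨2,0⟩ g~>⟨3,2⟩
  e1=⟨0,1⟩ f~>⟨1,3⟩ g~>⟨0,1⟩
composite: (3 0; 2 1)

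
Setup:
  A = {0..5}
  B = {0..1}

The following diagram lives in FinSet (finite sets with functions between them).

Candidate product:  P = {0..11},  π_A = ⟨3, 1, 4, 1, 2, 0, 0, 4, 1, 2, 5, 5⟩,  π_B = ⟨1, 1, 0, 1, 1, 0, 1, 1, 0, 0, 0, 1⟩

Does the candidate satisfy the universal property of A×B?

|A|·|B| = 6·2 = 12;  |P| = 12
Check the pairing map k ↦ (π_A(k), π_B(k)):
  0 : (3,1)
  1 : (1,1)
  2 : (4,0)
  3 : (1,1)  ✗ repeats pair of k=1
  4 : (2,1)
  5 : (0,0)
  6 : (0,1)
  7 : (4,1)
  8 : (1,0)
  9 : (2,0)
  10 : (5,0)
  11 : (5,1)
distinct pairs in image: 11 / 12 needed
  → (1,1) hit at k=1 and k=3

Answer: NOT A VALID PRODUCT — duplicate pair at indices 1,3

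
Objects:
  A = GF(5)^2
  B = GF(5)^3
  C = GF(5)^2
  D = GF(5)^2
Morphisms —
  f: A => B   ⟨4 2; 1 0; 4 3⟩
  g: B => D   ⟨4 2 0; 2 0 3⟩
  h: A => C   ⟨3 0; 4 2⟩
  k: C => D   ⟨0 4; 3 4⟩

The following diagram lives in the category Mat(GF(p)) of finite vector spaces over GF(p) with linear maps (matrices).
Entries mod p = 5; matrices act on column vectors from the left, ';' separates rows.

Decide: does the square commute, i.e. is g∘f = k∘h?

Answer: DOES NOT COMMUTE

Work:
Along f;g (path 1):
  e0=(1,0) f=>(4,1,4) g=>(3,0)
  e1=(0,1) f=>(2,0,3) g=>(3,3)
  composite₁ = ⟨3 3; 0 3⟩
Along h;k (path 2):
  e0=(1,0) h=>(3,4) k=>(1,0)
  e1=(0,1) h=>(0,2) k=>(3,3)
  composite₂ = ⟨1 3; 0 3⟩
Equal? NO — does not commute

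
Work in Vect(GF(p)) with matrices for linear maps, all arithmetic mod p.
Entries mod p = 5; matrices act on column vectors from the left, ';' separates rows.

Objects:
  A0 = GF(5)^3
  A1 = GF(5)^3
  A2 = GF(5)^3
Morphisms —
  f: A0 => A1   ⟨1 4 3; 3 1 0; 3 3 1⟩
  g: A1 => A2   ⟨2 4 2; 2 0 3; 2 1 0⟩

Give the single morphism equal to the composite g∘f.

Answer: ⟨0 3 3; 1 2 4; 0 4 1⟩

Work:
  e0=⟨1,0,0⟩ f=>⟨1,3,3⟩ g=>⟨0,1,0⟩
  e1=⟨0,1,0⟩ f=>⟨4,1,3⟩ g=>⟨3,2,4⟩
  e2=⟨0,0,1⟩ f=>⟨3,0,1⟩ g=>⟨3,4,1⟩
composite: ⟨0 3 3; 1 2 4; 0 4 1⟩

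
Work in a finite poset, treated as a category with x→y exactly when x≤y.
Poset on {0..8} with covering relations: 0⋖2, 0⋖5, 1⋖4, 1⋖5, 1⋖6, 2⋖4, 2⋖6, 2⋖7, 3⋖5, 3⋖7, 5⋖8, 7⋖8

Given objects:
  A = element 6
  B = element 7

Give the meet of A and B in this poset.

Lower bounds of A=6 and B=7: {0,2}
  0 ⊑ 2
  2 ⊑ 2
glb = 2

Answer: A∧B = 2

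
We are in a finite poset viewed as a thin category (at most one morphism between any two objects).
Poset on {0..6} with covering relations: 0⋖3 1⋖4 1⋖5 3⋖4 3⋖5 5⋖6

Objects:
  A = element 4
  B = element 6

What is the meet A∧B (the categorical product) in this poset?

{x : x≤A ∧ x≤B} = {0,1,3}  (A=4, B=6)
  maximal lower bounds 1 and 3 are incomparable: neither 1≤3 nor 3≤1
→ no greatest lower bound exists

Answer: NO MEET EXISTS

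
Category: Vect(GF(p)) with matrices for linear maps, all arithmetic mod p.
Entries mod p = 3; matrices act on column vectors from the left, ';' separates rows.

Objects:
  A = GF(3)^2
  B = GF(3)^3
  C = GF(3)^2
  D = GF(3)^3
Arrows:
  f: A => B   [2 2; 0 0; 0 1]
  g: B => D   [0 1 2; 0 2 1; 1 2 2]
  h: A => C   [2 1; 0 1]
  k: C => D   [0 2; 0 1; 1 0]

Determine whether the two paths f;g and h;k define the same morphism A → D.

Answer: COMMUTES

Trace:
Along f;g (path 1):
  e0=[1,0] f=>[2,0,0] g=>[0,0,2]
  e1=[0,1] f=>[2,0,1] g=>[2,1,1]
  ⟦path⟧₁ = [0 2; 0 1; 2 1]
Along h;k (path 2):
  e0=[1,0] h=>[2,0] k=>[0,0,2]
  e1=[0,1] h=>[1,1] k=>[2,1,1]
  ⟦path⟧₂ = [0 2; 0 1; 2 1]
Equal? equal; square commutes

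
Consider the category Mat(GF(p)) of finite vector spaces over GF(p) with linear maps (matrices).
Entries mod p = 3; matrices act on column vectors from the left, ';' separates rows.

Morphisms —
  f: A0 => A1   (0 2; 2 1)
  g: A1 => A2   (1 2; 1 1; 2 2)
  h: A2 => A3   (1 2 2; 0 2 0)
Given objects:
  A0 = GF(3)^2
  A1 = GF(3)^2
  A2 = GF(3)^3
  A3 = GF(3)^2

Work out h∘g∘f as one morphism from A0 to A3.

Answer: (1 1; 1 0)

Work:
  e0=⟨1,0⟩ f=>⟨0,2⟩ g=>⟨1,2,1⟩ h=>⟨1,1⟩
  e1=⟨0,1⟩ f=>⟨2,1⟩ g=>⟨1,0,0⟩ h=>⟨1,0⟩
result: (1 1; 1 0)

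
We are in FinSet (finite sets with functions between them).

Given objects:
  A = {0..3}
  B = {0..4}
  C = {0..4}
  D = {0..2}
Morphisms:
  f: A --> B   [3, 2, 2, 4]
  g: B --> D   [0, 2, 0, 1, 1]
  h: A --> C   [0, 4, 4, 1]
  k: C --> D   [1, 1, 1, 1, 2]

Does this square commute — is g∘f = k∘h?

1) trace f;g:
  0 f-->3 g-->1
  1 f-->2 g-->0
  2 f-->2 g-->0
  3 f-->4 g-->1
  composite₁ = [1, 0, 0, 1]
2) trace h;k:
  0 h-->0 k-->1
  1 h-->4 k-->2
  2 h-->4 k-->2
  3 h-->1 k-->1
  composite₂ = [1, 2, 2, 1]
Equal? differ; not commutative

Answer: DOES NOT COMMUTE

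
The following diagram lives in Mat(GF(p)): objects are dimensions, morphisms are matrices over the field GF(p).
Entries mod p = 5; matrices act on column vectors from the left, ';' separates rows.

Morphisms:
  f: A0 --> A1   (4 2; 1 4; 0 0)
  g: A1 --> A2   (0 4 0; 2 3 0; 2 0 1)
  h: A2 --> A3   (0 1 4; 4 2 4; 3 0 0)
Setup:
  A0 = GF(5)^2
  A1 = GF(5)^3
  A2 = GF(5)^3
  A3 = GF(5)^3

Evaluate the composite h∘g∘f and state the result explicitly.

  e0=[1,0] f-->[4,1,0] g-->[4,1,3] h-->[3,0,2]
  e1=[0,1] f-->[2,4,0] g-->[1,1,4] h-->[2,2,3]
result: (3 2; 0 2; 2 3)

Answer: (3 2; 0 2; 2 3)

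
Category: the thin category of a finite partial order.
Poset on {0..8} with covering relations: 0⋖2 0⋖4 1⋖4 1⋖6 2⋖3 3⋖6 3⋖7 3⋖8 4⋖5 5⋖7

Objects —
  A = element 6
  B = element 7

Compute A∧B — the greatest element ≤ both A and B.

Answer: NO MEET EXISTS

Trace:
Common predecessors of 6,7: {0,1,2,3}
  maximal lower bounds 1 and 3 are incomparable: neither 1≤3 nor 3≤1
→ no greatest lower bound exists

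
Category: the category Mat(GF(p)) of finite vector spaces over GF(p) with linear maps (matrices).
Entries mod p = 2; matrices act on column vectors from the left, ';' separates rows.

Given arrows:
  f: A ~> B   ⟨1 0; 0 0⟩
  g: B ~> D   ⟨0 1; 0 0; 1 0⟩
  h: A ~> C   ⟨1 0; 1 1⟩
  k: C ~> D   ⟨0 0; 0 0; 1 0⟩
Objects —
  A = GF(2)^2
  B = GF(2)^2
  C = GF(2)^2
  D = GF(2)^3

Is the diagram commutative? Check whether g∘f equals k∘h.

1) trace f;g:
  e0=[1,0] f~>[1,0] g~>[0,0,1]
  e1=[0,1] f~>[0,0] g~>[0,0,0]
  ⟦path⟧₁ = ⟨0 0; 0 0; 1 0⟩
2) trace h;k:
  e0=[1,0] h~>[1,1] k~>[0,0,1]
  e1=[0,1] h~>[0,1] k~>[0,0,0]
  ⟦path⟧₂ = ⟨0 0; 0 0; 1 0⟩
Equal? YES — commutes

Answer: COMMUTES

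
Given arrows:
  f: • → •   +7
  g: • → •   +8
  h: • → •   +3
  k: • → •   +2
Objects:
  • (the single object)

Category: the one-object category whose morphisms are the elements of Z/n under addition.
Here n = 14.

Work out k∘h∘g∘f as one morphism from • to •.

  0 +7≡7 +8≡1 +3≡4 +2≡6  (mod 14)
composite: +6

Answer: +6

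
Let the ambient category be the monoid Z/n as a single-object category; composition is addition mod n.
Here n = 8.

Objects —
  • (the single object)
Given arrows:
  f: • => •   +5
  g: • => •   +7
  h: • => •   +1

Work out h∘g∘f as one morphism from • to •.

  0 +5≡5 +7≡4 +1≡5  (mod 8)
⟦path⟧: +5

Answer: +5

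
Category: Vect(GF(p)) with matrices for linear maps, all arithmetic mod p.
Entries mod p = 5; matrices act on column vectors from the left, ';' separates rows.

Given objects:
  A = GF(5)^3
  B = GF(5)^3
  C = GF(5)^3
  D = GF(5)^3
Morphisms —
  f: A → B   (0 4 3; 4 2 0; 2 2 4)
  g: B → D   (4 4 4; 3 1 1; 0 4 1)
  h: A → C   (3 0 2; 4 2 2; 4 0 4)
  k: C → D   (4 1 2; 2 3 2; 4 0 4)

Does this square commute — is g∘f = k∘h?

Answer: COMMUTES

Trace:
Along f;g (path 1):
  e0=⟨1,0,0⟩ f→⟨0,4,2⟩ g→⟨4,1,3⟩
  e1=⟨0,1,0⟩ f→⟨4,2,2⟩ g→⟨2,1,0⟩
  e2=⟨0,0,1⟩ f→⟨3,0,4⟩ g→⟨3,3,4⟩
  composite₁ = (4 2 3; 1 1 3; 3 0 4)
Along h;k (path 2):
  e0=⟨1,0,0⟩ h→⟨3,4,4⟩ k→⟨4,1,3⟩
  e1=⟨0,1,0⟩ h→⟨0,2,0⟩ k→⟨2,1,0⟩
  e2=⟨0,0,1⟩ h→⟨2,2,4⟩ k→⟨3,3,4⟩
  composite₂ = (4 2 3; 1 1 3; 3 0 4)
Equal? same morphism ✓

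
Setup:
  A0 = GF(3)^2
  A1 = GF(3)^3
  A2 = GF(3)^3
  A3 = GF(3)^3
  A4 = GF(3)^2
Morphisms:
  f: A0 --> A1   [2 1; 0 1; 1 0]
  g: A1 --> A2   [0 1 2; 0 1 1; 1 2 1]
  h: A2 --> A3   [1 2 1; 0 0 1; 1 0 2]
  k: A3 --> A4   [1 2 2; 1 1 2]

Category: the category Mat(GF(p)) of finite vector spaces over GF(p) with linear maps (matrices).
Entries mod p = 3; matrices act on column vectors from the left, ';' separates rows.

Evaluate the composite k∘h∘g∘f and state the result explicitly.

Answer: [2 2; 2 2]

Trace:
  e0=(1,0) f-->(2,0,1) g-->(2,1,0) h-->(1,0,2) k-->(2,2)
  e1=(0,1) f-->(1,1,0) g-->(1,1,0) h-->(0,0,1) k-->(2,2)
result: [2 2; 2 2]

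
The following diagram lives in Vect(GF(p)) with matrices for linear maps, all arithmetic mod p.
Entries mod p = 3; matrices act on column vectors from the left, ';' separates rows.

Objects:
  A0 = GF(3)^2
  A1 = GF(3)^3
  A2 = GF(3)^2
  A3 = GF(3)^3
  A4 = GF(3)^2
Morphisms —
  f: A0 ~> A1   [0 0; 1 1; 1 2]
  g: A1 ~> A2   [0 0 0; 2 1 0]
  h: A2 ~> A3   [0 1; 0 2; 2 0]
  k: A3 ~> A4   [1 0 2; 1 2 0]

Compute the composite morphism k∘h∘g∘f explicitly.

  e0=[1,0] f~>[0,1,1] g~>[0,1] h~>[1,2,0] k~>[1,2]
  e1=[0,1] f~>[0,1,2] g~>[0,1] h~>[1,2,0] k~>[1,2]
composite: [1 1; 2 2]

Answer: [1 1; 2 2]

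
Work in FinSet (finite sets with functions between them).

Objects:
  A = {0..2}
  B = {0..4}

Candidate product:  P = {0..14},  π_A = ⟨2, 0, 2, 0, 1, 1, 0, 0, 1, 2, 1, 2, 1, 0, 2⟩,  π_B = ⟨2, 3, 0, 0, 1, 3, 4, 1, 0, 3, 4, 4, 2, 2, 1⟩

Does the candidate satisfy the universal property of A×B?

|A|·|B| = 3·5 = 15;  |P| = 15
Check the pairing map k ↦ (π_A(k), π_B(k)):
  0 : (2,2)
  1 : (0,3)
  2 : (2,0)
  3 : (0,0)
  4 : (1,1)
  5 : (1,3)
  6 : (0,4)
  7 : (0,1)
  8 : (1,0)
  9 : (2,3)
  10 : (1,4)
  11 : (2,4)
  12 : (1,2)
  13 : (0,2)
  14 : (2,1)
distinct pairs in image: 15 / 15 needed
  → bijection onto A×B; projections well-typed.

Answer: VALID PRODUCT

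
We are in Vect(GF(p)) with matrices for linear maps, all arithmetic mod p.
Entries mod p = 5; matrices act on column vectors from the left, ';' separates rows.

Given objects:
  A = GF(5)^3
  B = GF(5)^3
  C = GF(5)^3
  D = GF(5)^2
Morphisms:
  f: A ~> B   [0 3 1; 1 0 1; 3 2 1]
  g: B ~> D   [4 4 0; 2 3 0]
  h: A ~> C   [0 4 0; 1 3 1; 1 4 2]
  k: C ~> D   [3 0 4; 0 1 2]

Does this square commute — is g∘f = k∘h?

Answer: DOES NOT COMMUTE

Trace:
1) trace f;g:
  e0=(1,0,0) f~>(0,1,3) g~>(4,3)
  e1=(0,1,0) f~>(3,0,2) g~>(2,1)
  e2=(0,0,1) f~>(1,1,1) g~>(3,0)
  ⟦path⟧₁ = [4 2 3; 3 1 0]
2) trace h;k:
  e0=(1,0,0) h~>(0,1,1) k~>(4,3)
  e1=(0,1,0) h~>(4,3,4) k~>(3,1)
  e2=(0,0,1) h~>(0,1,2) k~>(3,0)
  ⟦path⟧₂ = [4 3 3; 3 1 0]
Equal? NO — does not commute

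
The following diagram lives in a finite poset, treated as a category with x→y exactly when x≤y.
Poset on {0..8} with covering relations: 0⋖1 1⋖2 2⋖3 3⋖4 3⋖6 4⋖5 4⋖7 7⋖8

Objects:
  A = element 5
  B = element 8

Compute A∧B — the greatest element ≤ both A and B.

Common predecessors of 5,8: {0,1,2,3,4}
  0 <= 4
  1 <= 4
  2 <= 4
  3 <= 4
  4 <= 4
glb = 4

Answer: A∧B = 4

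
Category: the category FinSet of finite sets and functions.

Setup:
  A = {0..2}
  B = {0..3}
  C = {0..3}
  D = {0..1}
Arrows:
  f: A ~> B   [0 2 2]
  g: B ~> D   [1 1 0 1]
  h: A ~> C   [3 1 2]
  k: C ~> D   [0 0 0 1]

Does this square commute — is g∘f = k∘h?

Answer: COMMUTES

Derivation:
Path 1 = f;g:
  0 f~>0 g~>1
  1 f~>2 g~>0
  2 f~>2 g~>0
  composite₁ = [1 0 0]
Path 2 = h;k:
  0 h~>3 k~>1
  1 h~>1 k~>0
  2 h~>2 k~>0
  composite₂ = [1 0 0]
Equal? YES — commutes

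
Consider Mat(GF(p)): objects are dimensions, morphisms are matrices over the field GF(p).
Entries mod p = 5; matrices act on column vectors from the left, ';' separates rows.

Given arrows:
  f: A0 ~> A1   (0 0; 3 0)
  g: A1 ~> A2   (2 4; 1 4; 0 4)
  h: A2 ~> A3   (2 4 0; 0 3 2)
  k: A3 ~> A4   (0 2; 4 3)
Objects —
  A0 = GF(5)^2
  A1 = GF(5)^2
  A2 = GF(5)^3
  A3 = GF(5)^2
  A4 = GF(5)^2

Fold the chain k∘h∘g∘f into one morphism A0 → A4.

  e0=[1,0] f~>[0,3] g~>[2,2,2] h~>[2,0] k~>[0,3]
  e1=[0,1] f~>[0,0] g~>[0,0,0] h~>[0,0] k~>[0,0]
⟦path⟧: (0 0; 3 0)

Answer: (0 0; 3 0)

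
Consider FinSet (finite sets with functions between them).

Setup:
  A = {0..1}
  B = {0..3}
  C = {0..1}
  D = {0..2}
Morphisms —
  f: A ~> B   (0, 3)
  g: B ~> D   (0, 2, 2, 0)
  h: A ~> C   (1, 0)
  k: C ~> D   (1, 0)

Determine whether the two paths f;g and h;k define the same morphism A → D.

1) trace f;g:
  0 f~>0 g~>0
  1 f~>3 g~>0
  result₁ = (0, 0)
2) trace h;k:
  0 h~>1 k~>0
  1 h~>0 k~>1
  result₂ = (0, 1)
Equal? distinct morphisms ✗

Answer: DOES NOT COMMUTE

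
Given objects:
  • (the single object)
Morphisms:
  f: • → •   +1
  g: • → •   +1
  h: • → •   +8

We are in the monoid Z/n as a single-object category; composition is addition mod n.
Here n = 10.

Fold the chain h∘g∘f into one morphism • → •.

  0 +1≡1 +1≡2 +8≡0  (mod 10)
⟦path⟧: +0

Answer: +0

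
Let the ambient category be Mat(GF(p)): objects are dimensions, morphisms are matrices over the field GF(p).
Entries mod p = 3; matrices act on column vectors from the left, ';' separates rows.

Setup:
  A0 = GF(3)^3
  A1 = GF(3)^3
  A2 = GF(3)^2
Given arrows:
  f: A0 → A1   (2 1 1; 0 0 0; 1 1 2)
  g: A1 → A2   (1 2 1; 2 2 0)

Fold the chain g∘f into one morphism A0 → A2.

  e0=⟨1,0,0⟩ f→⟨2,0,1⟩ g→⟨0,1⟩
  e1=⟨0,1,0⟩ f→⟨1,0,1⟩ g→⟨2,2⟩
  e2=⟨0,0,1⟩ f→⟨1,0,2⟩ g→⟨0,2⟩
⟦path⟧: (0 2 0; 1 2 2)

Answer: (0 2 0; 1 2 2)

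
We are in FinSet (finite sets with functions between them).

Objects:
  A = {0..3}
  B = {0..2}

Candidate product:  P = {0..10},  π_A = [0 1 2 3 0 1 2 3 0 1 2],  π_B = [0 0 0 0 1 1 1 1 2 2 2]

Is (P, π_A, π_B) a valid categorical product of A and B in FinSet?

Answer: NOT A VALID PRODUCT — |P|=11 ≠ |A|·|B|=12

Work:
|A|·|B| = 4·3 = 12;  |P| = 11
  → cardinalities differ; no bijection possible.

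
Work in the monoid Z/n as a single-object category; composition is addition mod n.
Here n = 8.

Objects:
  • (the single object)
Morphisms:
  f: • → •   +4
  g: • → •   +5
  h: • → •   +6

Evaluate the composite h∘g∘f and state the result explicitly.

  0 +4≡4 +5≡1 +6≡7  (mod 8)
⟦path⟧: +7

Answer: +7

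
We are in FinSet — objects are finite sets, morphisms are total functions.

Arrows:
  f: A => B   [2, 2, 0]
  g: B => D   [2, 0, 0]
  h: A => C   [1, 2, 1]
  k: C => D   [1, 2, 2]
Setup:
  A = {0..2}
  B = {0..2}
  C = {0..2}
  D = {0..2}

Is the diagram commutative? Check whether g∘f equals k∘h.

Answer: DOES NOT COMMUTE

Work:
Along f;g (path 1):
  0 f=>2 g=>0
  1 f=>2 g=>0
  2 f=>0 g=>2
  result₁ = [0, 0, 2]
Along h;k (path 2):
  0 h=>1 k=>2
  1 h=>2 k=>2
  2 h=>1 k=>2
  result₂ = [2, 2, 2]
Equal? differ; not commutative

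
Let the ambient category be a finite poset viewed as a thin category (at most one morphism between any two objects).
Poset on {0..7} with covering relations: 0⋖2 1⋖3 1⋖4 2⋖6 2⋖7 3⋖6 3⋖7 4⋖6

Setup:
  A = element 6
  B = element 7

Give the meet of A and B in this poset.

Common predecessors of 6,7: {0,1,2,3}
  maximal lower bounds 2 and 3 are incomparable: neither 2⊑3 nor 3⊑2
→ no greatest lower bound exists

Answer: NO MEET EXISTS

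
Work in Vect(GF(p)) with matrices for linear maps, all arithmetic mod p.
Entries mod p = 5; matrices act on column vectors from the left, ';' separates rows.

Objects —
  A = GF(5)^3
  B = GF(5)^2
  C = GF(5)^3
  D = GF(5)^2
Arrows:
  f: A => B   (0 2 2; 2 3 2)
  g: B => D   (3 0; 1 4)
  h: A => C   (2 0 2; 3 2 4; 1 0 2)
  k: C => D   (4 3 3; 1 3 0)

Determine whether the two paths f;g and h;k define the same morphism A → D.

Answer: DOES NOT COMMUTE

Trace:
1) trace f;g:
  e0=[1,0,0] f=>[0,2] g=>[0,3]
  e1=[0,1,0] f=>[2,3] g=>[1,4]
  e2=[0,0,1] f=>[2,2] g=>[1,0]
  composite₁ = (0 1 1; 3 4 0)
2) trace h;k:
  e0=[1,0,0] h=>[2,3,1] k=>[0,1]
  e1=[0,1,0] h=>[0,2,0] k=>[1,1]
  e2=[0,0,1] h=>[2,4,2] k=>[1,4]
  composite₂ = (0 1 1; 1 1 4)
Equal? NO — does not commute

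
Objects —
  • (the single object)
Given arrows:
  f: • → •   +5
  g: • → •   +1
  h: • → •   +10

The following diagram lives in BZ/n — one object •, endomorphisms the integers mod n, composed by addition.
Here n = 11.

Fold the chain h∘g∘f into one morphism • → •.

Answer: +5

Derivation:
  0 +5≡5 +1≡6 +10≡5  (mod 11)
⟦path⟧: +5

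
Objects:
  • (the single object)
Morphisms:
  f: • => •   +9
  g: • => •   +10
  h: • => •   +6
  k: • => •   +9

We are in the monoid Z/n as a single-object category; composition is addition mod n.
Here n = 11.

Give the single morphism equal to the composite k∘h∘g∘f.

  0 +9≡9 +10≡8 +6≡3 +9≡1  (mod 11)
result: +1

Answer: +1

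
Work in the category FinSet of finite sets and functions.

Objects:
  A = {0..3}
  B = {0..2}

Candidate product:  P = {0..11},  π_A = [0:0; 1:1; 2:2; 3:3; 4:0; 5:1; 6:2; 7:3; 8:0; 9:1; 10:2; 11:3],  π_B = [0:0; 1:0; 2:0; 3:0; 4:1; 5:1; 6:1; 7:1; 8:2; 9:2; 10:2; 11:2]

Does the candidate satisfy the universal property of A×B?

Answer: VALID PRODUCT

Work:
|A|·|B| = 4·3 = 12;  |P| = 12
Check the pairing map k ↦ (π_A(k), π_B(k)):
  0 : (0,0)
  1 : (1,0)
  2 : (2,0)
  3 : (3,0)
  4 : (0,1)
  5 : (1,1)
  6 : (2,1)
  7 : (3,1)
  8 : (0,2)
  9 : (1,2)
  10 : (2,2)
  11 : (3,2)
distinct pairs in image: 12 / 12 needed
  → bijection onto A×B; projections well-typed.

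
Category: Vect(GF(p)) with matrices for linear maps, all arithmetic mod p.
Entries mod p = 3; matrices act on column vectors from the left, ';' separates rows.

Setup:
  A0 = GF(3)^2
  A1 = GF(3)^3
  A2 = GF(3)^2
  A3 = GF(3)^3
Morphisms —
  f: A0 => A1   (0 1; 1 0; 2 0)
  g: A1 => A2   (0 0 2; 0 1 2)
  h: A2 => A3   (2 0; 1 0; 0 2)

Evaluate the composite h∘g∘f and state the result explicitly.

Answer: (2 0; 1 0; 1 0)

Trace:
  e0=(1,0) f=>(0,1,2) g=>(1,2) h=>(2,1,1)
  e1=(0,1) f=>(1,0,0) g=>(0,0) h=>(0,0,0)
composite: (2 0; 1 0; 1 0)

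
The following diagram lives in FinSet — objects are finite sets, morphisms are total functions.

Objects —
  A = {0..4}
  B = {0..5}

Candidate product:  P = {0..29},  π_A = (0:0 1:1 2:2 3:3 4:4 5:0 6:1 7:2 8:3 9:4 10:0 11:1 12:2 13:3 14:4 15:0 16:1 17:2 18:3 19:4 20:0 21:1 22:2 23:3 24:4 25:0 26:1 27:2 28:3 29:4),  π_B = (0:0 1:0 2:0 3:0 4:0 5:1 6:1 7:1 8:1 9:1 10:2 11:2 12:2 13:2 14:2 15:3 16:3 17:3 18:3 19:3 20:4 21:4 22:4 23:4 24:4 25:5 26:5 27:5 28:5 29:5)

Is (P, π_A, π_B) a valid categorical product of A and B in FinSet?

Answer: VALID PRODUCT

Derivation:
|A|·|B| = 5·6 = 30;  |P| = 30
Check the pairing map k ↦ (π_A(k), π_B(k)):
  0 : (0,0)
  1 : (1,0)
  2 : (2,0)
  3 : (3,0)
  4 : (4,0)
  5 : (0,1)
  6 : (1,1)
  7 : (2,1)
  8 : (3,1)
  9 : (4,1)
  10 : (0,2)
  11 : (1,2)
  12 : (2,2)
  13 : (3,2)
  14 : (4,2)
  15 : (0,3)
  16 : (1,3)
  17 : (2,3)
  18 : (3,3)
  19 : (4,3)
  20 : (0,4)
  21 : (1,4)
  22 : (2,4)
  23 : (3,4)
  24 : (4,4)
  25 : (0,5)
  26 : (1,5)
  27 : (2,5)
  28 : (3,5)
  29 : (4,5)
distinct pairs in image: 30 / 30 needed
  → bijection onto A×B; projections well-typed.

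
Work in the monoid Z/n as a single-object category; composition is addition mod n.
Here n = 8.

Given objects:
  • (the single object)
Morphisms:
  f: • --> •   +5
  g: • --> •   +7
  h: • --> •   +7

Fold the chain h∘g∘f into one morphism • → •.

Answer: +3

Derivation:
  0 +5≡5 +7≡4 +7≡3  (mod 8)
composite: +3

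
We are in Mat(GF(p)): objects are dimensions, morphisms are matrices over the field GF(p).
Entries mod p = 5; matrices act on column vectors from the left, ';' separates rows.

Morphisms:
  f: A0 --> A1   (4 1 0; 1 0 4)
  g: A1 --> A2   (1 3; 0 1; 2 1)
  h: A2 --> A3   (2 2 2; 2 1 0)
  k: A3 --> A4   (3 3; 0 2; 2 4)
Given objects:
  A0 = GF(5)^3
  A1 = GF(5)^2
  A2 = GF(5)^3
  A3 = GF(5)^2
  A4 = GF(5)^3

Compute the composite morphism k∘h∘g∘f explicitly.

  e0=⟨1,0,0⟩ f-->⟨4,1⟩ g-->⟨2,1,4⟩ h-->⟨4,0⟩ k-->⟨2,0,3⟩
  e1=⟨0,1,0⟩ f-->⟨1,0⟩ g-->⟨1,0,2⟩ h-->⟨1,2⟩ k-->⟨4,4,0⟩
  e2=⟨0,0,1⟩ f-->⟨0,4⟩ g-->⟨2,4,4⟩ h-->⟨0,3⟩ k-->⟨4,1,2⟩
result: (2 4 4; 0 4 1; 3 0 2)

Answer: (2 4 4; 0 4 1; 3 0 2)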